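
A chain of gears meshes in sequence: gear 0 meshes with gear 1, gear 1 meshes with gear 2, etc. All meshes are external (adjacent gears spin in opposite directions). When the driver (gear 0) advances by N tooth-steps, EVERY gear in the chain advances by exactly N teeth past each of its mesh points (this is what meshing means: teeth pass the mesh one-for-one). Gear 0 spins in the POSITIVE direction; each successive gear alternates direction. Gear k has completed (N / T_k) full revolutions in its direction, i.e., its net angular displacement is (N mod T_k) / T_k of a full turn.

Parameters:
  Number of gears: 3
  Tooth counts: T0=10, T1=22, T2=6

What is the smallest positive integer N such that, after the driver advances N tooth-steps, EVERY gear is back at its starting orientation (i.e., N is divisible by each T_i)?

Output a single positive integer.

Answer: 330

Derivation:
Gear k returns to start when N is a multiple of T_k.
All gears at start simultaneously when N is a common multiple of [10, 22, 6]; the smallest such N is lcm(10, 22, 6).
Start: lcm = T0 = 10
Fold in T1=22: gcd(10, 22) = 2; lcm(10, 22) = 10 * 22 / 2 = 220 / 2 = 110
Fold in T2=6: gcd(110, 6) = 2; lcm(110, 6) = 110 * 6 / 2 = 660 / 2 = 330
Full cycle length = 330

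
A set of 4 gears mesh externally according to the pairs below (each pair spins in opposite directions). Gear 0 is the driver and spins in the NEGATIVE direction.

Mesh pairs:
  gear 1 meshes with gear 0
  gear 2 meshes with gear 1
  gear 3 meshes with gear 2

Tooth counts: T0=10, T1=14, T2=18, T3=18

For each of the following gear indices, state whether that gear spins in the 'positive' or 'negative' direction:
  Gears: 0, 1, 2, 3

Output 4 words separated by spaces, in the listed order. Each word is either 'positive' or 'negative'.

Answer: negative positive negative positive

Derivation:
Gear 0 (driver): negative (depth 0)
  gear 1: meshes with gear 0 -> depth 1 -> positive (opposite of gear 0)
  gear 2: meshes with gear 1 -> depth 2 -> negative (opposite of gear 1)
  gear 3: meshes with gear 2 -> depth 3 -> positive (opposite of gear 2)
Queried indices 0, 1, 2, 3 -> negative, positive, negative, positive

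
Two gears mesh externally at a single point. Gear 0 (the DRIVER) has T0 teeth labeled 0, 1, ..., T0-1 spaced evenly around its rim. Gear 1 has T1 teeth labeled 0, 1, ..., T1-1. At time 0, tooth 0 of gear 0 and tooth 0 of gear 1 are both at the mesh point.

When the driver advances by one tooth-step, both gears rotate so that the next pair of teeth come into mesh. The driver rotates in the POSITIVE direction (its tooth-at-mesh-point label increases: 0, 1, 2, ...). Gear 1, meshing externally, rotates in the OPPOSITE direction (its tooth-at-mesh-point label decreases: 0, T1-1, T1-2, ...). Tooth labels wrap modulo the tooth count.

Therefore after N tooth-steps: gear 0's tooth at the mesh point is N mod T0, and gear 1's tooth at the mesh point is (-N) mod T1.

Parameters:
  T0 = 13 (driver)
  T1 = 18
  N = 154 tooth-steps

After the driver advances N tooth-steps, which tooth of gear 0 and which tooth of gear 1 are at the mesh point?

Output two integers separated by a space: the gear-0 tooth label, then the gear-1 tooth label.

Answer: 11 8

Derivation:
Gear 0 (driver, T0=13): tooth at mesh = N mod T0
  154 = 11 * 13 + 11, so 154 mod 13 = 11
  gear 0 tooth = 11
Gear 1 (driven, T1=18): tooth at mesh = (-N) mod T1
  154 = 8 * 18 + 10, so 154 mod 18 = 10
  (-154) mod 18 = (-10) mod 18 = 18 - 10 = 8
Mesh after 154 steps: gear-0 tooth 11 meets gear-1 tooth 8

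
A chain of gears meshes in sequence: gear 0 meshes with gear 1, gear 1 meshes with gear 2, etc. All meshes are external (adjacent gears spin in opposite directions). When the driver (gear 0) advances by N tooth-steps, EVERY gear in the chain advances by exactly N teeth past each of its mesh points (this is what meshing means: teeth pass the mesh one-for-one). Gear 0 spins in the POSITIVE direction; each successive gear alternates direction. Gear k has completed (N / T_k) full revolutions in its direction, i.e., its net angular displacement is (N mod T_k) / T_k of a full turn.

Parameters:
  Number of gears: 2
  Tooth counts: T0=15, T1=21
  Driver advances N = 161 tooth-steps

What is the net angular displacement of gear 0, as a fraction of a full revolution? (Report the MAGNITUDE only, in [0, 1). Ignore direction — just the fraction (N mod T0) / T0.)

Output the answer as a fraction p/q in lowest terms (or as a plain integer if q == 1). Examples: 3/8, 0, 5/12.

Chain of 2 gears, tooth counts: [15, 21]
  gear 0: T0=15, direction=positive, advance = 161 mod 15 = 11 teeth = 11/15 turn
  gear 1: T1=21, direction=negative, advance = 161 mod 21 = 14 teeth = 14/21 turn
Gear 0: 161 mod 15 = 11
Fraction = 11 / 15 = 11/15 (gcd(11,15)=1) = 11/15

Answer: 11/15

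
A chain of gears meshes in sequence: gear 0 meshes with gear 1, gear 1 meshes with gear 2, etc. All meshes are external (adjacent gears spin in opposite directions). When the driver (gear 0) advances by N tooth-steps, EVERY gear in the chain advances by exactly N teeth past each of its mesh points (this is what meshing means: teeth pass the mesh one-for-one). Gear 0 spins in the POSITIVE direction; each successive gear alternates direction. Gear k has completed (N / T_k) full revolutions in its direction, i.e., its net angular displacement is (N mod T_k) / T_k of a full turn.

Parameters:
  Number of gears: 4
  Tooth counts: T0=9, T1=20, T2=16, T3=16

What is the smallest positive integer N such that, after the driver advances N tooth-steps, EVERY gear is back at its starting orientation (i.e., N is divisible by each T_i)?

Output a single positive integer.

Gear k returns to start when N is a multiple of T_k.
All gears at start simultaneously when N is a common multiple of [9, 20, 16, 16]; the smallest such N is lcm(9, 20, 16, 16).
Start: lcm = T0 = 9
Fold in T1=20: gcd(9, 20) = 1; lcm(9, 20) = 9 * 20 / 1 = 180 / 1 = 180
Fold in T2=16: gcd(180, 16) = 4; lcm(180, 16) = 180 * 16 / 4 = 2880 / 4 = 720
Fold in T3=16: gcd(720, 16) = 16; lcm(720, 16) = 720 * 16 / 16 = 11520 / 16 = 720
Full cycle length = 720

Answer: 720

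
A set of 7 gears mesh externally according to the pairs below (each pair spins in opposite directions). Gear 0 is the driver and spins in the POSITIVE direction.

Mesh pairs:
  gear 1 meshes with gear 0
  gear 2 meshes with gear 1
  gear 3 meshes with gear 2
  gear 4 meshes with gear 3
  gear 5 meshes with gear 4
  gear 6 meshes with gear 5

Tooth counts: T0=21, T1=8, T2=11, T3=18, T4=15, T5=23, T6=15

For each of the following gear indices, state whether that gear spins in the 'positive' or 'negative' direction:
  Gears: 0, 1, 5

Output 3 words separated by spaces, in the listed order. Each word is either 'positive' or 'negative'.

Gear 0 (driver): positive (depth 0)
  gear 1: meshes with gear 0 -> depth 1 -> negative (opposite of gear 0)
  gear 2: meshes with gear 1 -> depth 2 -> positive (opposite of gear 1)
  gear 3: meshes with gear 2 -> depth 3 -> negative (opposite of gear 2)
  gear 4: meshes with gear 3 -> depth 4 -> positive (opposite of gear 3)
  gear 5: meshes with gear 4 -> depth 5 -> negative (opposite of gear 4)
  gear 6: meshes with gear 5 -> depth 6 -> positive (opposite of gear 5)
Queried indices 0, 1, 5 -> positive, negative, negative

Answer: positive negative negative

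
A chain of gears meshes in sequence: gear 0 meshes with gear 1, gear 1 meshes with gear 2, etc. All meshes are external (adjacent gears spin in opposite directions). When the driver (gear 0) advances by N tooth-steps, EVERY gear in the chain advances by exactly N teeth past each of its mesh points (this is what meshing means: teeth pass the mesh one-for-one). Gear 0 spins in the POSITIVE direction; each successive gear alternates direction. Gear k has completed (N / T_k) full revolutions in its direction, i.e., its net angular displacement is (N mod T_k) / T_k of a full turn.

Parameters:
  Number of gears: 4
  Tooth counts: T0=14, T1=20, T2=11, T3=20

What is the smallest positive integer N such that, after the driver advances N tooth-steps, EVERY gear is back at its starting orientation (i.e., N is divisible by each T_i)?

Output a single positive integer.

Gear k returns to start when N is a multiple of T_k.
All gears at start simultaneously when N is a common multiple of [14, 20, 11, 20]; the smallest such N is lcm(14, 20, 11, 20).
Start: lcm = T0 = 14
Fold in T1=20: gcd(14, 20) = 2; lcm(14, 20) = 14 * 20 / 2 = 280 / 2 = 140
Fold in T2=11: gcd(140, 11) = 1; lcm(140, 11) = 140 * 11 / 1 = 1540 / 1 = 1540
Fold in T3=20: gcd(1540, 20) = 20; lcm(1540, 20) = 1540 * 20 / 20 = 30800 / 20 = 1540
Full cycle length = 1540

Answer: 1540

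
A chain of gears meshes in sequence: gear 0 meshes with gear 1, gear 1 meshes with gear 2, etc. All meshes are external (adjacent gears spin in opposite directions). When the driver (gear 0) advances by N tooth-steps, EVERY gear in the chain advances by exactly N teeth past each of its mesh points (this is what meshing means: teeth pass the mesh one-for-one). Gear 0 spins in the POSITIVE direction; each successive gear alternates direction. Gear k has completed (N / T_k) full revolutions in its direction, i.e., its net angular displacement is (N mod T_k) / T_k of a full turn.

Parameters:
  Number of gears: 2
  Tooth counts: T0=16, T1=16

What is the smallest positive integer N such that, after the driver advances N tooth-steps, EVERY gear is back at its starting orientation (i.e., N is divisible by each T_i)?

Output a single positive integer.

Gear k returns to start when N is a multiple of T_k.
All gears at start simultaneously when N is a common multiple of [16, 16]; the smallest such N is lcm(16, 16).
Start: lcm = T0 = 16
Fold in T1=16: gcd(16, 16) = 16; lcm(16, 16) = 16 * 16 / 16 = 256 / 16 = 16
Full cycle length = 16

Answer: 16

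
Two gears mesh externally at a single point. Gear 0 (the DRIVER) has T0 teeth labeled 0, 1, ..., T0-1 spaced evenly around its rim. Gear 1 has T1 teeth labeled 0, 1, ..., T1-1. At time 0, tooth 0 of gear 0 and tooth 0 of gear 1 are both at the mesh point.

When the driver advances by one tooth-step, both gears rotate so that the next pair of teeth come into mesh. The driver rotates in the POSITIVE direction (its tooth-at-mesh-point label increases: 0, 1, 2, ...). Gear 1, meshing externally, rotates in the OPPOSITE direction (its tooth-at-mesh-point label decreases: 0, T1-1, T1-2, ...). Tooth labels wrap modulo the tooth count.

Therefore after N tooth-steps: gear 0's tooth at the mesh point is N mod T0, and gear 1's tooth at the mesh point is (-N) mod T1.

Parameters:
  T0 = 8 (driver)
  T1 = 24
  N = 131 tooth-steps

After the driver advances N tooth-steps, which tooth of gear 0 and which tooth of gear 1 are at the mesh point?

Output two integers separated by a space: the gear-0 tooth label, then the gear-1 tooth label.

Gear 0 (driver, T0=8): tooth at mesh = N mod T0
  131 = 16 * 8 + 3, so 131 mod 8 = 3
  gear 0 tooth = 3
Gear 1 (driven, T1=24): tooth at mesh = (-N) mod T1
  131 = 5 * 24 + 11, so 131 mod 24 = 11
  (-131) mod 24 = (-11) mod 24 = 24 - 11 = 13
Mesh after 131 steps: gear-0 tooth 3 meets gear-1 tooth 13

Answer: 3 13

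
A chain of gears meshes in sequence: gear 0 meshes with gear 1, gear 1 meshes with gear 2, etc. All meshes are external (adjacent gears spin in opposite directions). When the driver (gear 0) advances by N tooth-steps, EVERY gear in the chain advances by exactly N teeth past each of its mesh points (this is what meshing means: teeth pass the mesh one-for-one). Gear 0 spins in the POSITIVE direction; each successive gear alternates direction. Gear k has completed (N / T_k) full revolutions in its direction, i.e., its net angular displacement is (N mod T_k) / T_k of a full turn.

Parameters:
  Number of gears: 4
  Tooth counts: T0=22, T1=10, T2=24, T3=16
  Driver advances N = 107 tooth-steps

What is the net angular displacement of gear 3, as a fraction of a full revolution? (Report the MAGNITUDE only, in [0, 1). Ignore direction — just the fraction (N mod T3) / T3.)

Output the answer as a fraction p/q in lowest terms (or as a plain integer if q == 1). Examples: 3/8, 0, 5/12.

Chain of 4 gears, tooth counts: [22, 10, 24, 16]
  gear 0: T0=22, direction=positive, advance = 107 mod 22 = 19 teeth = 19/22 turn
  gear 1: T1=10, direction=negative, advance = 107 mod 10 = 7 teeth = 7/10 turn
  gear 2: T2=24, direction=positive, advance = 107 mod 24 = 11 teeth = 11/24 turn
  gear 3: T3=16, direction=negative, advance = 107 mod 16 = 11 teeth = 11/16 turn
Gear 3: 107 mod 16 = 11
Fraction = 11 / 16 = 11/16 (gcd(11,16)=1) = 11/16

Answer: 11/16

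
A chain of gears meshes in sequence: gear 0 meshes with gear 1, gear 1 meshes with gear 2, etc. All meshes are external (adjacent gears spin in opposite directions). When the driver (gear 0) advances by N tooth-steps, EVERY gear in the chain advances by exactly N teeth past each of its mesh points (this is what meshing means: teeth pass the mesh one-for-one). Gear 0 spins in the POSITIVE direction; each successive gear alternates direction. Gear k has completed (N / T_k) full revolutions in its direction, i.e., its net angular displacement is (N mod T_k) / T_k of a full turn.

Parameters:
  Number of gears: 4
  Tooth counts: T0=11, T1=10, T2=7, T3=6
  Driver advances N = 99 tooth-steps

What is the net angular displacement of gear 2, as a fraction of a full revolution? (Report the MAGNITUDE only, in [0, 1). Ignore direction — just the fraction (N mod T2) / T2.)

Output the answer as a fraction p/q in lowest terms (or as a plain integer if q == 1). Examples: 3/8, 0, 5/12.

Chain of 4 gears, tooth counts: [11, 10, 7, 6]
  gear 0: T0=11, direction=positive, advance = 99 mod 11 = 0 teeth = 0/11 turn
  gear 1: T1=10, direction=negative, advance = 99 mod 10 = 9 teeth = 9/10 turn
  gear 2: T2=7, direction=positive, advance = 99 mod 7 = 1 teeth = 1/7 turn
  gear 3: T3=6, direction=negative, advance = 99 mod 6 = 3 teeth = 3/6 turn
Gear 2: 99 mod 7 = 1
Fraction = 1 / 7 = 1/7 (gcd(1,7)=1) = 1/7

Answer: 1/7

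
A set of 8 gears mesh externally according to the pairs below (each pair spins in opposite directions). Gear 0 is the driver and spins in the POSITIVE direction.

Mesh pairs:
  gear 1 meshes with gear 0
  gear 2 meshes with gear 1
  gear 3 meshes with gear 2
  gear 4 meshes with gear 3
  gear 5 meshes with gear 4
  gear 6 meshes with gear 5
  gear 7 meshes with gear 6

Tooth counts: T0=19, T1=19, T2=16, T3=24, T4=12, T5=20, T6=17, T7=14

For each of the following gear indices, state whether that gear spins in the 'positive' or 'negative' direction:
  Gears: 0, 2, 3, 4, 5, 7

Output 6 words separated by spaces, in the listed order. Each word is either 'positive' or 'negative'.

Answer: positive positive negative positive negative negative

Derivation:
Gear 0 (driver): positive (depth 0)
  gear 1: meshes with gear 0 -> depth 1 -> negative (opposite of gear 0)
  gear 2: meshes with gear 1 -> depth 2 -> positive (opposite of gear 1)
  gear 3: meshes with gear 2 -> depth 3 -> negative (opposite of gear 2)
  gear 4: meshes with gear 3 -> depth 4 -> positive (opposite of gear 3)
  gear 5: meshes with gear 4 -> depth 5 -> negative (opposite of gear 4)
  gear 6: meshes with gear 5 -> depth 6 -> positive (opposite of gear 5)
  gear 7: meshes with gear 6 -> depth 7 -> negative (opposite of gear 6)
Queried indices 0, 2, 3, 4, 5, 7 -> positive, positive, negative, positive, negative, negative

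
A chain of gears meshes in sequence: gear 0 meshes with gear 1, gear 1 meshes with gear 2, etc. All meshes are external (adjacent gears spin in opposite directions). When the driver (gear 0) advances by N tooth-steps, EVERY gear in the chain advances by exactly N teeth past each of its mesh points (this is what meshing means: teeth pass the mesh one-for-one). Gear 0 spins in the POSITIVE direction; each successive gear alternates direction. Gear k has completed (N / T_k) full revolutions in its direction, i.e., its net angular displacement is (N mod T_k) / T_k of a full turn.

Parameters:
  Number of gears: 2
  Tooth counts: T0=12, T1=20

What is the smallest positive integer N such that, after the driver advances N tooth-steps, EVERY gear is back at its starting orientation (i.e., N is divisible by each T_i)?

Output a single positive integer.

Gear k returns to start when N is a multiple of T_k.
All gears at start simultaneously when N is a common multiple of [12, 20]; the smallest such N is lcm(12, 20).
Start: lcm = T0 = 12
Fold in T1=20: gcd(12, 20) = 4; lcm(12, 20) = 12 * 20 / 4 = 240 / 4 = 60
Full cycle length = 60

Answer: 60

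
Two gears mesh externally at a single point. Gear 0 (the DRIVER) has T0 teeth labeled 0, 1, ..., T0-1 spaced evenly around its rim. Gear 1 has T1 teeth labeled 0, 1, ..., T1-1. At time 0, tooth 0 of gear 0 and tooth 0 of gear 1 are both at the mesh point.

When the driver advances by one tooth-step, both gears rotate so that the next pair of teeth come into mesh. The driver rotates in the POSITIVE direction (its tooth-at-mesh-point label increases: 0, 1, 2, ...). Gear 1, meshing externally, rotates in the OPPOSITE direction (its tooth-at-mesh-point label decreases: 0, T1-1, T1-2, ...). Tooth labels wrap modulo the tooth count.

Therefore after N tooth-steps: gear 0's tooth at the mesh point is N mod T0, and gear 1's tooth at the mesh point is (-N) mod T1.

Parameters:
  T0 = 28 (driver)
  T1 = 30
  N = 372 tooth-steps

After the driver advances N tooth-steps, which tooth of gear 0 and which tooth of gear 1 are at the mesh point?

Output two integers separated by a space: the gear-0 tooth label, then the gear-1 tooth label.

Gear 0 (driver, T0=28): tooth at mesh = N mod T0
  372 = 13 * 28 + 8, so 372 mod 28 = 8
  gear 0 tooth = 8
Gear 1 (driven, T1=30): tooth at mesh = (-N) mod T1
  372 = 12 * 30 + 12, so 372 mod 30 = 12
  (-372) mod 30 = (-12) mod 30 = 30 - 12 = 18
Mesh after 372 steps: gear-0 tooth 8 meets gear-1 tooth 18

Answer: 8 18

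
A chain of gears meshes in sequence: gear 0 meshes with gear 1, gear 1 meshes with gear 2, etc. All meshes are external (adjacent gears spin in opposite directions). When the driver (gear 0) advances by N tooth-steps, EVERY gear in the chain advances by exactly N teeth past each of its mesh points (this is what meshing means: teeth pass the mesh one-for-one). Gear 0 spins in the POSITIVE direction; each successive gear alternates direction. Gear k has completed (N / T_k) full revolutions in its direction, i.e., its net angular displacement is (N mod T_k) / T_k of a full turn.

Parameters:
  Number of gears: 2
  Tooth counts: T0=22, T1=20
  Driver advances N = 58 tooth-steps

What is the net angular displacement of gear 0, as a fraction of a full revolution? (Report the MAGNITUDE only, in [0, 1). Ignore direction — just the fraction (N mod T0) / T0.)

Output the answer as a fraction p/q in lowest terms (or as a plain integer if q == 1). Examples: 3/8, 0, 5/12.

Chain of 2 gears, tooth counts: [22, 20]
  gear 0: T0=22, direction=positive, advance = 58 mod 22 = 14 teeth = 14/22 turn
  gear 1: T1=20, direction=negative, advance = 58 mod 20 = 18 teeth = 18/20 turn
Gear 0: 58 mod 22 = 14
Fraction = 14 / 22 = 7/11 (gcd(14,22)=2) = 7/11

Answer: 7/11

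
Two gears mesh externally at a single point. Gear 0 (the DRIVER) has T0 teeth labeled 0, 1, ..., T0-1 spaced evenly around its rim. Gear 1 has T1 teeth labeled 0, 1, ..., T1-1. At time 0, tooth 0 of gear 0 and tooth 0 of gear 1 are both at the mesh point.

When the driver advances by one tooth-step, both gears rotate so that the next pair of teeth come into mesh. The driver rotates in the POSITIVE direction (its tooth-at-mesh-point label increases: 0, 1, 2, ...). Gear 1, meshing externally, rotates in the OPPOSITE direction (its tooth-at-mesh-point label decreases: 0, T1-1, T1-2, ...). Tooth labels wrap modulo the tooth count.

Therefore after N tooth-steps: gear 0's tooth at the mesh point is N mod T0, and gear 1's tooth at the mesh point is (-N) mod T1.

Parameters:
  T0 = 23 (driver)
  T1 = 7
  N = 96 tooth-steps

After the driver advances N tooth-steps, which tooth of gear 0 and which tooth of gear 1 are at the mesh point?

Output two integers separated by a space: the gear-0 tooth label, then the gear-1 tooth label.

Gear 0 (driver, T0=23): tooth at mesh = N mod T0
  96 = 4 * 23 + 4, so 96 mod 23 = 4
  gear 0 tooth = 4
Gear 1 (driven, T1=7): tooth at mesh = (-N) mod T1
  96 = 13 * 7 + 5, so 96 mod 7 = 5
  (-96) mod 7 = (-5) mod 7 = 7 - 5 = 2
Mesh after 96 steps: gear-0 tooth 4 meets gear-1 tooth 2

Answer: 4 2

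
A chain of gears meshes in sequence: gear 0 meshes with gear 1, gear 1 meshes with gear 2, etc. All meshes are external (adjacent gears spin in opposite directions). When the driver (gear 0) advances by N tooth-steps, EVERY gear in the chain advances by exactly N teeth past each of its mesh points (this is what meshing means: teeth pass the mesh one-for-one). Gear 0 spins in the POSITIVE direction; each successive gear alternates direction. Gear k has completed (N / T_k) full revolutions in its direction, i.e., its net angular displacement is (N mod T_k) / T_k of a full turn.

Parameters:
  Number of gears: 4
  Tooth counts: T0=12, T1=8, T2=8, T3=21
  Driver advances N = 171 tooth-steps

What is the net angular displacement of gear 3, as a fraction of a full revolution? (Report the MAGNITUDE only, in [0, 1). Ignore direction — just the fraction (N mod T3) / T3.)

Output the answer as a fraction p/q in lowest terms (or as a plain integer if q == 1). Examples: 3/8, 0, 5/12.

Chain of 4 gears, tooth counts: [12, 8, 8, 21]
  gear 0: T0=12, direction=positive, advance = 171 mod 12 = 3 teeth = 3/12 turn
  gear 1: T1=8, direction=negative, advance = 171 mod 8 = 3 teeth = 3/8 turn
  gear 2: T2=8, direction=positive, advance = 171 mod 8 = 3 teeth = 3/8 turn
  gear 3: T3=21, direction=negative, advance = 171 mod 21 = 3 teeth = 3/21 turn
Gear 3: 171 mod 21 = 3
Fraction = 3 / 21 = 1/7 (gcd(3,21)=3) = 1/7

Answer: 1/7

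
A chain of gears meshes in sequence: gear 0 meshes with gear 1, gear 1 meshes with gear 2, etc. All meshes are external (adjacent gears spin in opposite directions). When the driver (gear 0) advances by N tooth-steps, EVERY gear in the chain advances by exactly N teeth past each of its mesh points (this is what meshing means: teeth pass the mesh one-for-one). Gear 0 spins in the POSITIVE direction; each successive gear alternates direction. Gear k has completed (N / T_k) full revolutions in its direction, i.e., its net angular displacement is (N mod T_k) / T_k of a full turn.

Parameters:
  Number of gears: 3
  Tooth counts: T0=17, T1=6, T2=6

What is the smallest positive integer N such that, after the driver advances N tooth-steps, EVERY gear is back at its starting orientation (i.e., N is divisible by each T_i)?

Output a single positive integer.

Gear k returns to start when N is a multiple of T_k.
All gears at start simultaneously when N is a common multiple of [17, 6, 6]; the smallest such N is lcm(17, 6, 6).
Start: lcm = T0 = 17
Fold in T1=6: gcd(17, 6) = 1; lcm(17, 6) = 17 * 6 / 1 = 102 / 1 = 102
Fold in T2=6: gcd(102, 6) = 6; lcm(102, 6) = 102 * 6 / 6 = 612 / 6 = 102
Full cycle length = 102

Answer: 102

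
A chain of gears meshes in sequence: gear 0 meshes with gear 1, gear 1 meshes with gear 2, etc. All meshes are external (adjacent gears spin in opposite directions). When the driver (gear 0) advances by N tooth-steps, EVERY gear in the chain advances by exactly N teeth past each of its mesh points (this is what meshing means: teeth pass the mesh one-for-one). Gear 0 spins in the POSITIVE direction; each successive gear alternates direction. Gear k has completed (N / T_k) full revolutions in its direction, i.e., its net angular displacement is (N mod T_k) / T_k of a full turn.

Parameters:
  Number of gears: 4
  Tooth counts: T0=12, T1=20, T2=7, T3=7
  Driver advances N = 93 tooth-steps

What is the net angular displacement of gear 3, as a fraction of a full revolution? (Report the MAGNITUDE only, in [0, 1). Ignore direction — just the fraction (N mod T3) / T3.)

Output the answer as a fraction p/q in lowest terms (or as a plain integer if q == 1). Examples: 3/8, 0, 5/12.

Answer: 2/7

Derivation:
Chain of 4 gears, tooth counts: [12, 20, 7, 7]
  gear 0: T0=12, direction=positive, advance = 93 mod 12 = 9 teeth = 9/12 turn
  gear 1: T1=20, direction=negative, advance = 93 mod 20 = 13 teeth = 13/20 turn
  gear 2: T2=7, direction=positive, advance = 93 mod 7 = 2 teeth = 2/7 turn
  gear 3: T3=7, direction=negative, advance = 93 mod 7 = 2 teeth = 2/7 turn
Gear 3: 93 mod 7 = 2
Fraction = 2 / 7 = 2/7 (gcd(2,7)=1) = 2/7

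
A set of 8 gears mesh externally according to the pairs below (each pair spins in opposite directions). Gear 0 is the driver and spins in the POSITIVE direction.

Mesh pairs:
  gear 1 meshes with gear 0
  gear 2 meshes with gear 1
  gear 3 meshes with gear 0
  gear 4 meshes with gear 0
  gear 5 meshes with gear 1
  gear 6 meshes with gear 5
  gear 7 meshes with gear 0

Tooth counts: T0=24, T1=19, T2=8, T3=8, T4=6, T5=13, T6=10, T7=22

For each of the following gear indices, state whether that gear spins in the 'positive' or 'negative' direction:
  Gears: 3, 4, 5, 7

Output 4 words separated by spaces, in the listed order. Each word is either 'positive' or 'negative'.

Answer: negative negative positive negative

Derivation:
Gear 0 (driver): positive (depth 0)
  gear 1: meshes with gear 0 -> depth 1 -> negative (opposite of gear 0)
  gear 2: meshes with gear 1 -> depth 2 -> positive (opposite of gear 1)
  gear 3: meshes with gear 0 -> depth 1 -> negative (opposite of gear 0)
  gear 4: meshes with gear 0 -> depth 1 -> negative (opposite of gear 0)
  gear 5: meshes with gear 1 -> depth 2 -> positive (opposite of gear 1)
  gear 6: meshes with gear 5 -> depth 3 -> negative (opposite of gear 5)
  gear 7: meshes with gear 0 -> depth 1 -> negative (opposite of gear 0)
Queried indices 3, 4, 5, 7 -> negative, negative, positive, negative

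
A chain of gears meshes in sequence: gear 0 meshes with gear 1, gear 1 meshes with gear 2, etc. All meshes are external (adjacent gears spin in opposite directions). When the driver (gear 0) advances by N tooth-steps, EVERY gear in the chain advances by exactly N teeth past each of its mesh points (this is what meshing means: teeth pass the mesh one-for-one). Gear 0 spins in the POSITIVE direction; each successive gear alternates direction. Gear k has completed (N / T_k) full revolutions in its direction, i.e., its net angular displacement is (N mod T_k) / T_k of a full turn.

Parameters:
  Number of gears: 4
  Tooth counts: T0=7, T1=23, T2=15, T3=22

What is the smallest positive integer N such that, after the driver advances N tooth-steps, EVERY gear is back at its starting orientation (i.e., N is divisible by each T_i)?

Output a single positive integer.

Gear k returns to start when N is a multiple of T_k.
All gears at start simultaneously when N is a common multiple of [7, 23, 15, 22]; the smallest such N is lcm(7, 23, 15, 22).
Start: lcm = T0 = 7
Fold in T1=23: gcd(7, 23) = 1; lcm(7, 23) = 7 * 23 / 1 = 161 / 1 = 161
Fold in T2=15: gcd(161, 15) = 1; lcm(161, 15) = 161 * 15 / 1 = 2415 / 1 = 2415
Fold in T3=22: gcd(2415, 22) = 1; lcm(2415, 22) = 2415 * 22 / 1 = 53130 / 1 = 53130
Full cycle length = 53130

Answer: 53130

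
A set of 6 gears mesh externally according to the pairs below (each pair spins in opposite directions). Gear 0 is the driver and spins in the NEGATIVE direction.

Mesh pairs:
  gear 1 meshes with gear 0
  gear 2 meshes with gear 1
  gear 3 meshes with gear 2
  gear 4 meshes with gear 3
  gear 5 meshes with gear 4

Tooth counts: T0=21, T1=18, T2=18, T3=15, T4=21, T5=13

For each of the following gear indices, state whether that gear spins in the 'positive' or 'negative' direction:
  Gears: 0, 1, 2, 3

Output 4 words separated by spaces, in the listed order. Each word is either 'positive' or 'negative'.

Answer: negative positive negative positive

Derivation:
Gear 0 (driver): negative (depth 0)
  gear 1: meshes with gear 0 -> depth 1 -> positive (opposite of gear 0)
  gear 2: meshes with gear 1 -> depth 2 -> negative (opposite of gear 1)
  gear 3: meshes with gear 2 -> depth 3 -> positive (opposite of gear 2)
  gear 4: meshes with gear 3 -> depth 4 -> negative (opposite of gear 3)
  gear 5: meshes with gear 4 -> depth 5 -> positive (opposite of gear 4)
Queried indices 0, 1, 2, 3 -> negative, positive, negative, positive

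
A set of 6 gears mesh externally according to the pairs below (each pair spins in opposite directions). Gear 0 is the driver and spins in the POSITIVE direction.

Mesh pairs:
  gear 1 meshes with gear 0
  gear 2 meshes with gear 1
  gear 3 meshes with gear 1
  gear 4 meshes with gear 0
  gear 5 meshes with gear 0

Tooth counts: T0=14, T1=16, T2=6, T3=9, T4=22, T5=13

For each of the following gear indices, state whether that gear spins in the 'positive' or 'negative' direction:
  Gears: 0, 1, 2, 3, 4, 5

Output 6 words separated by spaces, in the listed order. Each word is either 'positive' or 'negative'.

Gear 0 (driver): positive (depth 0)
  gear 1: meshes with gear 0 -> depth 1 -> negative (opposite of gear 0)
  gear 2: meshes with gear 1 -> depth 2 -> positive (opposite of gear 1)
  gear 3: meshes with gear 1 -> depth 2 -> positive (opposite of gear 1)
  gear 4: meshes with gear 0 -> depth 1 -> negative (opposite of gear 0)
  gear 5: meshes with gear 0 -> depth 1 -> negative (opposite of gear 0)
Queried indices 0, 1, 2, 3, 4, 5 -> positive, negative, positive, positive, negative, negative

Answer: positive negative positive positive negative negative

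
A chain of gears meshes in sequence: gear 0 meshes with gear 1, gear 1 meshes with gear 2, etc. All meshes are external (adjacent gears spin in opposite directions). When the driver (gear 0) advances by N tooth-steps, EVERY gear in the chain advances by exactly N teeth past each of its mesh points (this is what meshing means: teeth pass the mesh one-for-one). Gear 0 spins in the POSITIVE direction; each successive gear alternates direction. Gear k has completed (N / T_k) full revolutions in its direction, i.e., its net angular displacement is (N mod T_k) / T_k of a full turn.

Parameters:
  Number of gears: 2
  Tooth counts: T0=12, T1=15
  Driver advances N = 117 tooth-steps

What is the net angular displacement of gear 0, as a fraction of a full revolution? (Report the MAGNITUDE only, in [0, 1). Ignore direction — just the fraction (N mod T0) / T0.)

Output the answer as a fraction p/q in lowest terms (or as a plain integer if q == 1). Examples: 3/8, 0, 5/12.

Chain of 2 gears, tooth counts: [12, 15]
  gear 0: T0=12, direction=positive, advance = 117 mod 12 = 9 teeth = 9/12 turn
  gear 1: T1=15, direction=negative, advance = 117 mod 15 = 12 teeth = 12/15 turn
Gear 0: 117 mod 12 = 9
Fraction = 9 / 12 = 3/4 (gcd(9,12)=3) = 3/4

Answer: 3/4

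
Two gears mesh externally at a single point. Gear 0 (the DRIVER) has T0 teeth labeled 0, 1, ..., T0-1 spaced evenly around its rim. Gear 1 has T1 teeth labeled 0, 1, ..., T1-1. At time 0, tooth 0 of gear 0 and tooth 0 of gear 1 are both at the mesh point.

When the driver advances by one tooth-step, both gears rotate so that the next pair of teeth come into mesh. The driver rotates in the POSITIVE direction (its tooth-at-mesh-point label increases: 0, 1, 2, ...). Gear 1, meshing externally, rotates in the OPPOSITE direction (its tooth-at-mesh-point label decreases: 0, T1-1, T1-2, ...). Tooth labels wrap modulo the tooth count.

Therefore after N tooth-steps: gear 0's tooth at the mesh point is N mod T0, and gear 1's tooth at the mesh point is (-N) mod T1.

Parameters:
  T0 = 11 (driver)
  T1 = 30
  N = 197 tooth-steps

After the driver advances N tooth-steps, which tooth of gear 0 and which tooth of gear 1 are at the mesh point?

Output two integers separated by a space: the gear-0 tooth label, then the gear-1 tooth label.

Answer: 10 13

Derivation:
Gear 0 (driver, T0=11): tooth at mesh = N mod T0
  197 = 17 * 11 + 10, so 197 mod 11 = 10
  gear 0 tooth = 10
Gear 1 (driven, T1=30): tooth at mesh = (-N) mod T1
  197 = 6 * 30 + 17, so 197 mod 30 = 17
  (-197) mod 30 = (-17) mod 30 = 30 - 17 = 13
Mesh after 197 steps: gear-0 tooth 10 meets gear-1 tooth 13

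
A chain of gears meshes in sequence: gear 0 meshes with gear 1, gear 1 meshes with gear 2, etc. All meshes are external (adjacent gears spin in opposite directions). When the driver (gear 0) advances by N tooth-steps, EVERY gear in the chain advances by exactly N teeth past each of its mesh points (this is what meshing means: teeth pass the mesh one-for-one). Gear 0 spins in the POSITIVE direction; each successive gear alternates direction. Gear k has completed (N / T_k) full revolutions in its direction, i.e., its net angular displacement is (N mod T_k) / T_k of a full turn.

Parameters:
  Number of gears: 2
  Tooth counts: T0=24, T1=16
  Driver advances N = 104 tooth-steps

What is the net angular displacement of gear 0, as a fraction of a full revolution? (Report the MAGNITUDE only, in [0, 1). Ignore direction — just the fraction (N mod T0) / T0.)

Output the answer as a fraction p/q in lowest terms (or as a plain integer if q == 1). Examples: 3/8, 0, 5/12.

Chain of 2 gears, tooth counts: [24, 16]
  gear 0: T0=24, direction=positive, advance = 104 mod 24 = 8 teeth = 8/24 turn
  gear 1: T1=16, direction=negative, advance = 104 mod 16 = 8 teeth = 8/16 turn
Gear 0: 104 mod 24 = 8
Fraction = 8 / 24 = 1/3 (gcd(8,24)=8) = 1/3

Answer: 1/3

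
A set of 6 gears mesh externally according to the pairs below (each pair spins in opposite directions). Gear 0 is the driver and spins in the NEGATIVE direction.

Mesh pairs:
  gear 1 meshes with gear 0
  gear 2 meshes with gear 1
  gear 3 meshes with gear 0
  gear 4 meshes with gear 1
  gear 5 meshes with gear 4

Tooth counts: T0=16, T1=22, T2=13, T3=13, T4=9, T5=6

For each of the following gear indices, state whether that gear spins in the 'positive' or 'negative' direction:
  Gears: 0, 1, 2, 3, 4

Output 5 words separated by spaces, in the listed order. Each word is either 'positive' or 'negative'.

Answer: negative positive negative positive negative

Derivation:
Gear 0 (driver): negative (depth 0)
  gear 1: meshes with gear 0 -> depth 1 -> positive (opposite of gear 0)
  gear 2: meshes with gear 1 -> depth 2 -> negative (opposite of gear 1)
  gear 3: meshes with gear 0 -> depth 1 -> positive (opposite of gear 0)
  gear 4: meshes with gear 1 -> depth 2 -> negative (opposite of gear 1)
  gear 5: meshes with gear 4 -> depth 3 -> positive (opposite of gear 4)
Queried indices 0, 1, 2, 3, 4 -> negative, positive, negative, positive, negative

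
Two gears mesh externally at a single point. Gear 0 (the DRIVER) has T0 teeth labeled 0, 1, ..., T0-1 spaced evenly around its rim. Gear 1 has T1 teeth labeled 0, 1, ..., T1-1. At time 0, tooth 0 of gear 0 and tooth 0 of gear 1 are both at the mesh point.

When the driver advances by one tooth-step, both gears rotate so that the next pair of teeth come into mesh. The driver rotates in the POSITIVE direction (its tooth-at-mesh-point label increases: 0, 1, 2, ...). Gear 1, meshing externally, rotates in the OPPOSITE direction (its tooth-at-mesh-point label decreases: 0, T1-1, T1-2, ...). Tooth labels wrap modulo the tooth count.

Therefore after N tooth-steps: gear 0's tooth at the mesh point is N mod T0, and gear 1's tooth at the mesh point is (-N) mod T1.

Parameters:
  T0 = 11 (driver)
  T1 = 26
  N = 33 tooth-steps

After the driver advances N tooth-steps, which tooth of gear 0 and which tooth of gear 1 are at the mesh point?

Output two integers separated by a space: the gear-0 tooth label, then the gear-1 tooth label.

Answer: 0 19

Derivation:
Gear 0 (driver, T0=11): tooth at mesh = N mod T0
  33 = 3 * 11 + 0, so 33 mod 11 = 0
  gear 0 tooth = 0
Gear 1 (driven, T1=26): tooth at mesh = (-N) mod T1
  33 = 1 * 26 + 7, so 33 mod 26 = 7
  (-33) mod 26 = (-7) mod 26 = 26 - 7 = 19
Mesh after 33 steps: gear-0 tooth 0 meets gear-1 tooth 19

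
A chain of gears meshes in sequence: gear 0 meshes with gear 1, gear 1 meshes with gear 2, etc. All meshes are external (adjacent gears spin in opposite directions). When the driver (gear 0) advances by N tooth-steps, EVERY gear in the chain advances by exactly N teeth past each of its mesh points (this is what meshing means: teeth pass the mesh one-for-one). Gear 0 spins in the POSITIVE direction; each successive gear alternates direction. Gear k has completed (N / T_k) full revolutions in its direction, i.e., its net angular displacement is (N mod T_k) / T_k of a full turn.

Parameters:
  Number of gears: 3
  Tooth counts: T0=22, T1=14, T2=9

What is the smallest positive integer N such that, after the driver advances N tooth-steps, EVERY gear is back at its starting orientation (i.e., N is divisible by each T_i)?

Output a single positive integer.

Answer: 1386

Derivation:
Gear k returns to start when N is a multiple of T_k.
All gears at start simultaneously when N is a common multiple of [22, 14, 9]; the smallest such N is lcm(22, 14, 9).
Start: lcm = T0 = 22
Fold in T1=14: gcd(22, 14) = 2; lcm(22, 14) = 22 * 14 / 2 = 308 / 2 = 154
Fold in T2=9: gcd(154, 9) = 1; lcm(154, 9) = 154 * 9 / 1 = 1386 / 1 = 1386
Full cycle length = 1386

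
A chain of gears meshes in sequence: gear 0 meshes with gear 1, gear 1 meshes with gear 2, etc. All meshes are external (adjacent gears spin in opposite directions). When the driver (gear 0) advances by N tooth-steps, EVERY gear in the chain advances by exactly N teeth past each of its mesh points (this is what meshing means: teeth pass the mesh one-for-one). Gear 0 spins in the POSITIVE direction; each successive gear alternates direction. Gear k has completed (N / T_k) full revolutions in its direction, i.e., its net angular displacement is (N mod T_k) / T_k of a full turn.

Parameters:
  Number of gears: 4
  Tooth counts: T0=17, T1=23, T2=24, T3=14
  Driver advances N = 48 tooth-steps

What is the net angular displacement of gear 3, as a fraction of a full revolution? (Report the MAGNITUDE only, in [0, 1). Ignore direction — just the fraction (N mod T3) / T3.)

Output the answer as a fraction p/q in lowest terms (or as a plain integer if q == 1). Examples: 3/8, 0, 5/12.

Chain of 4 gears, tooth counts: [17, 23, 24, 14]
  gear 0: T0=17, direction=positive, advance = 48 mod 17 = 14 teeth = 14/17 turn
  gear 1: T1=23, direction=negative, advance = 48 mod 23 = 2 teeth = 2/23 turn
  gear 2: T2=24, direction=positive, advance = 48 mod 24 = 0 teeth = 0/24 turn
  gear 3: T3=14, direction=negative, advance = 48 mod 14 = 6 teeth = 6/14 turn
Gear 3: 48 mod 14 = 6
Fraction = 6 / 14 = 3/7 (gcd(6,14)=2) = 3/7

Answer: 3/7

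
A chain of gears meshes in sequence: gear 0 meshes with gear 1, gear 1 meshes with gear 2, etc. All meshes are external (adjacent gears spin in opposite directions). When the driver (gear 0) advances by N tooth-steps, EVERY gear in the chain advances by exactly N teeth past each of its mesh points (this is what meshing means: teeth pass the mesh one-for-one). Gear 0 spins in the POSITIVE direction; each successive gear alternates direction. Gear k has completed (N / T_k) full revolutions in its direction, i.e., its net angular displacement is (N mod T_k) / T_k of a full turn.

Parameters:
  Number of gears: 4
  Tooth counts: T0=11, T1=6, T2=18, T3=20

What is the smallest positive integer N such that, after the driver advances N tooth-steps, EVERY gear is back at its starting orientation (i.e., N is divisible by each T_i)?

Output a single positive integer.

Gear k returns to start when N is a multiple of T_k.
All gears at start simultaneously when N is a common multiple of [11, 6, 18, 20]; the smallest such N is lcm(11, 6, 18, 20).
Start: lcm = T0 = 11
Fold in T1=6: gcd(11, 6) = 1; lcm(11, 6) = 11 * 6 / 1 = 66 / 1 = 66
Fold in T2=18: gcd(66, 18) = 6; lcm(66, 18) = 66 * 18 / 6 = 1188 / 6 = 198
Fold in T3=20: gcd(198, 20) = 2; lcm(198, 20) = 198 * 20 / 2 = 3960 / 2 = 1980
Full cycle length = 1980

Answer: 1980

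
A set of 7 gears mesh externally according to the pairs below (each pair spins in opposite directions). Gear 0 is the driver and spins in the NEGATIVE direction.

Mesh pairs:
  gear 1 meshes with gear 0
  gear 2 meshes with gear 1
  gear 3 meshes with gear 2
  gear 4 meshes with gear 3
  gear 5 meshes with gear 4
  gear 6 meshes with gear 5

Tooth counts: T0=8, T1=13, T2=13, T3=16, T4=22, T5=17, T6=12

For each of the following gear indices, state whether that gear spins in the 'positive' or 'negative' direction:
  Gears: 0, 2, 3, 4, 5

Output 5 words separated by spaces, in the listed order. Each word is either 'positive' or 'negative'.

Gear 0 (driver): negative (depth 0)
  gear 1: meshes with gear 0 -> depth 1 -> positive (opposite of gear 0)
  gear 2: meshes with gear 1 -> depth 2 -> negative (opposite of gear 1)
  gear 3: meshes with gear 2 -> depth 3 -> positive (opposite of gear 2)
  gear 4: meshes with gear 3 -> depth 4 -> negative (opposite of gear 3)
  gear 5: meshes with gear 4 -> depth 5 -> positive (opposite of gear 4)
  gear 6: meshes with gear 5 -> depth 6 -> negative (opposite of gear 5)
Queried indices 0, 2, 3, 4, 5 -> negative, negative, positive, negative, positive

Answer: negative negative positive negative positive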